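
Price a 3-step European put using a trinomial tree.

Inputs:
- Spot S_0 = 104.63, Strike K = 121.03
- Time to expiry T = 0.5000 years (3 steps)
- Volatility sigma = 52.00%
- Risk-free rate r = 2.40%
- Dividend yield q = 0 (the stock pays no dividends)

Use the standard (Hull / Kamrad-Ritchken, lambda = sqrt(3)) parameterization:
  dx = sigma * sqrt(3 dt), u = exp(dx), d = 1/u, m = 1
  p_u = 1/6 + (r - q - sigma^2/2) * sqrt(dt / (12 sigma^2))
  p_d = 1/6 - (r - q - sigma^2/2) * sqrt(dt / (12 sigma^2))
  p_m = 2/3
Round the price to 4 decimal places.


Answer: Price = V(0,0) = 25.3522

Derivation:
dt = T/N = 0.166667; dx = sigma*sqrt(3*dt) = 0.367696
u = exp(dx) = 1.444402; d = 1/u = 0.692328
p_u = 0.141465, p_m = 0.666667, p_d = 0.191869
Discount per step: exp(-r*dt) = 0.996008
Stock lattice S(k, j) with j the centered position index:
  k=0: S(0,+0) = 104.6300
  k=1: S(1,-1) = 72.4383; S(1,+0) = 104.6300; S(1,+1) = 151.1278
  k=2: S(2,-2) = 50.1510; S(2,-1) = 72.4383; S(2,+0) = 104.6300; S(2,+1) = 151.1278; S(2,+2) = 218.2893
  k=3: S(3,-3) = 34.7210; S(3,-2) = 50.1510; S(3,-1) = 72.4383; S(3,+0) = 104.6300; S(3,+1) = 151.1278; S(3,+2) = 218.2893; S(3,+3) = 315.2976
Terminal payoffs V(N, j) = max(K - S_T, 0):
  V(3,-3) = 86.309033; V(3,-2) = 70.878959; V(3,-1) = 48.591727; V(3,+0) = 16.400000; V(3,+1) = 0.000000; V(3,+2) = 0.000000; V(3,+3) = 0.000000
Backward induction: V(k, j) = exp(-r*dt) * [p_u * V(k+1, j+1) + p_m * V(k+1, j) + p_d * V(k+1, j-1)]
  V(2,-2) = exp(-r*dt) * [p_u*48.591727 + p_m*70.878959 + p_d*86.309033] = 70.404470
  V(2,-1) = exp(-r*dt) * [p_u*16.400000 + p_m*48.591727 + p_d*70.878959] = 48.121087
  V(2,+0) = exp(-r*dt) * [p_u*0.000000 + p_m*16.400000 + p_d*48.591727] = 20.175699
  V(2,+1) = exp(-r*dt) * [p_u*0.000000 + p_m*0.000000 + p_d*16.400000] = 3.134085
  V(2,+2) = exp(-r*dt) * [p_u*0.000000 + p_m*0.000000 + p_d*0.000000] = 0.000000
  V(1,-1) = exp(-r*dt) * [p_u*20.175699 + p_m*48.121087 + p_d*70.404470] = 48.249900
  V(1,+0) = exp(-r*dt) * [p_u*3.134085 + p_m*20.175699 + p_d*48.121087] = 23.034436
  V(1,+1) = exp(-r*dt) * [p_u*0.000000 + p_m*3.134085 + p_d*20.175699] = 5.936680
  V(0,+0) = exp(-r*dt) * [p_u*5.936680 + p_m*23.034436 + p_d*48.249900] = 25.352154


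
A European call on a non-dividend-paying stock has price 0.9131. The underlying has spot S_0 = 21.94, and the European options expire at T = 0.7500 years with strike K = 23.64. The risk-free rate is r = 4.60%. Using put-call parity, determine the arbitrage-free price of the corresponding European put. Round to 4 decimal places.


Put-call parity: C - P = S_0 * exp(-qT) - K * exp(-rT).
S_0 * exp(-qT) = 21.9400 * 1.00000000 = 21.94000000
K * exp(-rT) = 23.6400 * 0.96608834 = 22.83832835
P = C - S*exp(-qT) + K*exp(-rT)
P = 0.9131 - 21.94000000 + 22.83832835 = 1.8114

Answer: Put price = 1.8114


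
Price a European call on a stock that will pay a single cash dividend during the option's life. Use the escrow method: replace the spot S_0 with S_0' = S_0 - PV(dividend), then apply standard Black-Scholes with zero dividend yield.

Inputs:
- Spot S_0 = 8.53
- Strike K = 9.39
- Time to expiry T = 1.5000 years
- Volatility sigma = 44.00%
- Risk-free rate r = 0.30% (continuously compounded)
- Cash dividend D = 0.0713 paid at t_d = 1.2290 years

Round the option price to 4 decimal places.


PV(D) = D * exp(-r * t_d) = 0.0713 * 0.99631979 = 0.07103760
S_0' = S_0 - PV(D) = 8.5300 - 0.07103760 = 8.45896240
d1 = (ln(S_0'/K) + (r + sigma^2/2)*T) / (sigma*sqrt(T)) = 0.08402719
d2 = d1 - sigma*sqrt(T) = -0.45486055
exp(-rT) = 0.99551011
N(d1) = 0.53348259; N(d2) = 0.32460478
C = S_0' * N(d1) - K * exp(-rT) * N(d2) = 8.45896240 * 0.53348259 - 9.3900 * 0.99551011 * 0.32460478 = 1.4784

Answer: Price = 1.4784


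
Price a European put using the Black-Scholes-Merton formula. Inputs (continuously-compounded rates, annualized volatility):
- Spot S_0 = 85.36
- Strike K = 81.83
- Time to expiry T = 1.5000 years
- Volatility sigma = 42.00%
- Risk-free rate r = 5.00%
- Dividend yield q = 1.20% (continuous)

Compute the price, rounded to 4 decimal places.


Answer: Price = 12.5468

Derivation:
d1 = (ln(S/K) + (r - q + 0.5*sigma^2) * T) / (sigma * sqrt(T)) = 0.45011062
d2 = d1 - sigma * sqrt(T) = -0.06428223
exp(-rT) = 0.92774349; exp(-qT) = 0.98216103
P = K * exp(-rT) * N(-d2) - S_0 * exp(-qT) * N(-d1)
N(-d1) = 0.32631534; N(-d2) = 0.52562725
P = 81.8300 * 0.92774349 * 0.52562725 - 85.3600 * 0.98216103 * 0.32631534 = 12.5468


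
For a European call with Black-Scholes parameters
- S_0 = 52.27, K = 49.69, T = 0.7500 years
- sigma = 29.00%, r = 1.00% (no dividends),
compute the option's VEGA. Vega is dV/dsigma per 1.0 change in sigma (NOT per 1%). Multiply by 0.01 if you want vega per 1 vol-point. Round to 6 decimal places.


d1 = 0.3569871671; d2 = 0.1058398000
phi(d1) = 0.3743146774; exp(-qT) = 1.0000000000; exp(-rT) = 0.9925280548
Vega = S * exp(-qT) * phi(d1) * sqrt(T) = 52.2700 * 1.0000000000 * 0.3743146774 * 0.8660254038 = 16.944158

Answer: Vega = 16.944158


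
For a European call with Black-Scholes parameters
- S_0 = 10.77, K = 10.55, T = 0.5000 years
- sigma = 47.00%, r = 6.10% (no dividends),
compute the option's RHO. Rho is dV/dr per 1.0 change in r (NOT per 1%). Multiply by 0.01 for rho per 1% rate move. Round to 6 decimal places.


d1 = 0.3200444465; d2 = -0.0122957407
phi(d1) = 0.3790251349; exp(-qT) = 1.0000000000; exp(-rT) = 0.9699604321
N(d2) = 0.4950948328
Rho = K*T*exp(-rT)*N(d2) = 10.5500 * 0.5000 * 0.9699604321 * 0.4950948328 = 2.533173

Answer: Rho = 2.533173


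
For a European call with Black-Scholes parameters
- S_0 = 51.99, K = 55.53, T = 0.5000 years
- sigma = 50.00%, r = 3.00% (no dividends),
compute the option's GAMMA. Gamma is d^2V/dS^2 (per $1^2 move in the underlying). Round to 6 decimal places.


d1 = 0.0328888860; d2 = -0.3206645046
phi(d1) = 0.3987265750; exp(-qT) = 1.0000000000; exp(-rT) = 0.9851119396
Gamma = exp(-qT) * phi(d1) / (S * sigma * sqrt(T)) = 1.0000000000 * 0.3987265750 / (51.9900 * 0.5000 * 0.7071067812) = 0.021692

Answer: Gamma = 0.021692


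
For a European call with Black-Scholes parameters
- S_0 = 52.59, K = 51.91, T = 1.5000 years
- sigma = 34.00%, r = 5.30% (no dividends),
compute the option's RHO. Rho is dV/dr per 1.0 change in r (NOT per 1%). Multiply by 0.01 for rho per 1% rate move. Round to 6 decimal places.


d1 = 0.4303766392; d2 = 0.0139633829
phi(d1) = 0.3636546742; exp(-qT) = 1.0000000000; exp(-rT) = 0.9235780200
N(d2) = 0.5055704028
Rho = K*T*exp(-rT)*N(d2) = 51.9100 * 1.5000 * 0.9235780200 * 0.5055704028 = 36.357793

Answer: Rho = 36.357793


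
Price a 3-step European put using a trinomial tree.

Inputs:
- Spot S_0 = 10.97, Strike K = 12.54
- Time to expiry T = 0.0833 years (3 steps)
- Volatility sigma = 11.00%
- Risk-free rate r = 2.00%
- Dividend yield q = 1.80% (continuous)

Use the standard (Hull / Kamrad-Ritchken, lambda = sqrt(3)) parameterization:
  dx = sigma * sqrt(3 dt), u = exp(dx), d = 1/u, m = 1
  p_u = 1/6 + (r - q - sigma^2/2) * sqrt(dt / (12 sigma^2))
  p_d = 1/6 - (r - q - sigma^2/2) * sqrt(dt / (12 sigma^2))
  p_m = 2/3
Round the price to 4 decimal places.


Answer: Price = V(0,0) = 1.5656

Derivation:
dt = T/N = 0.027767; dx = sigma*sqrt(3*dt) = 0.031748
u = exp(dx) = 1.032257; d = 1/u = 0.968751
p_u = 0.164896, p_m = 0.666667, p_d = 0.168438
Discount per step: exp(-r*dt) = 0.999445
Stock lattice S(k, j) with j the centered position index:
  k=0: S(0,+0) = 10.9700
  k=1: S(1,-1) = 10.6272; S(1,+0) = 10.9700; S(1,+1) = 11.3239
  k=2: S(2,-2) = 10.2951; S(2,-1) = 10.6272; S(2,+0) = 10.9700; S(2,+1) = 11.3239; S(2,+2) = 11.6891
  k=3: S(3,-3) = 9.9734; S(3,-2) = 10.2951; S(3,-1) = 10.6272; S(3,+0) = 10.9700; S(3,+1) = 11.3239; S(3,+2) = 11.6891; S(3,+3) = 12.0662
Terminal payoffs V(N, j) = max(K - S_T, 0):
  V(3,-3) = 2.566610; V(3,-2) = 2.244896; V(3,-1) = 1.912804; V(3,+0) = 1.570000; V(3,+1) = 1.216138; V(3,+2) = 0.850861; V(3,+3) = 0.473802
Backward induction: V(k, j) = exp(-r*dt) * [p_u * V(k+1, j+1) + p_m * V(k+1, j) + p_d * V(k+1, j-1)]
  V(2,-2) = exp(-r*dt) * [p_u*1.912804 + p_m*2.244896 + p_d*2.566610] = 2.243078
  V(2,-1) = exp(-r*dt) * [p_u*1.570000 + p_m*1.912804 + p_d*2.244896] = 1.911152
  V(2,+0) = exp(-r*dt) * [p_u*1.216138 + p_m*1.570000 + p_d*1.912804] = 1.568520
  V(2,+1) = exp(-r*dt) * [p_u*0.850861 + p_m*1.216138 + p_d*1.570000] = 1.214834
  V(2,+2) = exp(-r*dt) * [p_u*0.473802 + p_m*0.850861 + p_d*1.216138] = 0.849740
  V(1,-1) = exp(-r*dt) * [p_u*1.568520 + p_m*1.911152 + p_d*2.243078] = 1.909502
  V(1,+0) = exp(-r*dt) * [p_u*1.214834 + p_m*1.568520 + p_d*1.911152] = 1.567040
  V(1,+1) = exp(-r*dt) * [p_u*0.849740 + p_m*1.214834 + p_d*1.568520] = 1.213532
  V(0,+0) = exp(-r*dt) * [p_u*1.213532 + p_m*1.567040 + p_d*1.909502] = 1.565562


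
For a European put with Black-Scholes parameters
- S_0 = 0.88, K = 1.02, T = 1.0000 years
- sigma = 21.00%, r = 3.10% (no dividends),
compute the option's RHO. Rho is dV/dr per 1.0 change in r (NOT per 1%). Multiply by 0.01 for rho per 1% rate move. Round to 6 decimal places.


Answer: Rho = -0.737203

Derivation:
d1 = -0.4504095181; d2 = -0.6604095181
phi(d1) = 0.3604604993; exp(-qT) = 1.0000000000; exp(-rT) = 0.9694755731
N(-d2) = 0.7455044671
Rho = -K*T*exp(-rT)*N(-d2) = -1.0200 * 1.0000 * 0.9694755731 * 0.7455044671 = -0.737203


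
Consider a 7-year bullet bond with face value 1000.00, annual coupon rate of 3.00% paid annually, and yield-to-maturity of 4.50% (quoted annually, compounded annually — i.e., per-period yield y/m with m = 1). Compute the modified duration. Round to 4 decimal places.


Coupon per period c = face * coupon_rate / m = 30.000000
Periods per year m = 1; per-period yield y/m = 0.045000
Number of cashflows N = 7
Cashflows (t years, CF_t, discount factor 1/(1+y/m)^(m*t), PV):
  t = 1.0000: CF_t = 30.000000, DF = 0.956938, PV = 28.708134
  t = 2.0000: CF_t = 30.000000, DF = 0.915730, PV = 27.471899
  t = 3.0000: CF_t = 30.000000, DF = 0.876297, PV = 26.288898
  t = 4.0000: CF_t = 30.000000, DF = 0.838561, PV = 25.156840
  t = 5.0000: CF_t = 30.000000, DF = 0.802451, PV = 24.073531
  t = 6.0000: CF_t = 30.000000, DF = 0.767896, PV = 23.036872
  t = 7.0000: CF_t = 1030.000000, DF = 0.734828, PV = 756.873311
Price P = sum_t PV_t = 911.609486
First compute Macaulay numerator sum_t t * PV_t:
  t * PV_t at t = 1.0000: 28.708134
  t * PV_t at t = 2.0000: 54.943797
  t * PV_t at t = 3.0000: 78.866694
  t * PV_t at t = 4.0000: 100.627361
  t * PV_t at t = 5.0000: 120.367657
  t * PV_t at t = 6.0000: 138.221233
  t * PV_t at t = 7.0000: 5298.113180
Macaulay duration D = 5819.848056 / 911.609486 = 6.384146
Modified duration = D / (1 + y/m) = 6.384146 / (1 + 0.045000) = 6.109231

Answer: Modified duration = 6.1092


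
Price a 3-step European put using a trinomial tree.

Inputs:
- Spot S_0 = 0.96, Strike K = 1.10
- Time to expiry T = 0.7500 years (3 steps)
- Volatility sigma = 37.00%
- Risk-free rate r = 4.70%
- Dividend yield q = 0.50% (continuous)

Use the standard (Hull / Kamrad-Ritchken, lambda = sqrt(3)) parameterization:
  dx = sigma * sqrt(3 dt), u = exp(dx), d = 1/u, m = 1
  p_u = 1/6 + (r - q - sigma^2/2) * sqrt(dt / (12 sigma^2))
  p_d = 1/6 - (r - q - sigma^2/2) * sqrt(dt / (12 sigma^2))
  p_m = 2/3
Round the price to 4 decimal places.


dt = T/N = 0.250000; dx = sigma*sqrt(3*dt) = 0.320429
u = exp(dx) = 1.377719; d = 1/u = 0.725837
p_u = 0.156348, p_m = 0.666667, p_d = 0.176985
Discount per step: exp(-r*dt) = 0.988319
Stock lattice S(k, j) with j the centered position index:
  k=0: S(0,+0) = 0.9600
  k=1: S(1,-1) = 0.6968; S(1,+0) = 0.9600; S(1,+1) = 1.3226
  k=2: S(2,-2) = 0.5058; S(2,-1) = 0.6968; S(2,+0) = 0.9600; S(2,+1) = 1.3226; S(2,+2) = 1.8222
  k=3: S(3,-3) = 0.3671; S(3,-2) = 0.5058; S(3,-1) = 0.6968; S(3,+0) = 0.9600; S(3,+1) = 1.3226; S(3,+2) = 1.8222; S(3,+3) = 2.5105
Terminal payoffs V(N, j) = max(K - S_T, 0):
  V(3,-3) = 0.732896; V(3,-2) = 0.594234; V(3,-1) = 0.403196; V(3,+0) = 0.140000; V(3,+1) = 0.000000; V(3,+2) = 0.000000; V(3,+3) = 0.000000
Backward induction: V(k, j) = exp(-r*dt) * [p_u * V(k+1, j+1) + p_m * V(k+1, j) + p_d * V(k+1, j-1)]
  V(2,-2) = exp(-r*dt) * [p_u*0.403196 + p_m*0.594234 + p_d*0.732896] = 0.582027
  V(2,-1) = exp(-r*dt) * [p_u*0.140000 + p_m*0.403196 + p_d*0.594234] = 0.391233
  V(2,+0) = exp(-r*dt) * [p_u*0.000000 + p_m*0.140000 + p_d*0.403196] = 0.162769
  V(2,+1) = exp(-r*dt) * [p_u*0.000000 + p_m*0.000000 + p_d*0.140000] = 0.024488
  V(2,+2) = exp(-r*dt) * [p_u*0.000000 + p_m*0.000000 + p_d*0.000000] = 0.000000
  V(1,-1) = exp(-r*dt) * [p_u*0.162769 + p_m*0.391233 + p_d*0.582027] = 0.384733
  V(1,+0) = exp(-r*dt) * [p_u*0.024488 + p_m*0.162769 + p_d*0.391233] = 0.179463
  V(1,+1) = exp(-r*dt) * [p_u*0.000000 + p_m*0.024488 + p_d*0.162769] = 0.044606
  V(0,+0) = exp(-r*dt) * [p_u*0.044606 + p_m*0.179463 + p_d*0.384733] = 0.192433

Answer: Price = V(0,0) = 0.1924


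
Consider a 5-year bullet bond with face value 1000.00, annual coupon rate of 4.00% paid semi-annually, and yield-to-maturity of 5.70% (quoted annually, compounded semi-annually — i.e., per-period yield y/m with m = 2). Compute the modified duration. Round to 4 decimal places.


Coupon per period c = face * coupon_rate / m = 20.000000
Periods per year m = 2; per-period yield y/m = 0.028500
Number of cashflows N = 10
Cashflows (t years, CF_t, discount factor 1/(1+y/m)^(m*t), PV):
  t = 0.5000: CF_t = 20.000000, DF = 0.972290, PV = 19.445795
  t = 1.0000: CF_t = 20.000000, DF = 0.945347, PV = 18.906947
  t = 1.5000: CF_t = 20.000000, DF = 0.919152, PV = 18.383030
  t = 2.0000: CF_t = 20.000000, DF = 0.893682, PV = 17.873632
  t = 2.5000: CF_t = 20.000000, DF = 0.868917, PV = 17.378349
  t = 3.0000: CF_t = 20.000000, DF = 0.844840, PV = 16.896791
  t = 3.5000: CF_t = 20.000000, DF = 0.821429, PV = 16.428576
  t = 4.0000: CF_t = 20.000000, DF = 0.798667, PV = 15.973336
  t = 4.5000: CF_t = 20.000000, DF = 0.776536, PV = 15.530711
  t = 5.0000: CF_t = 1020.000000, DF = 0.755018, PV = 770.117889
Price P = sum_t PV_t = 926.935055
First compute Macaulay numerator sum_t t * PV_t:
  t * PV_t at t = 0.5000: 9.722897
  t * PV_t at t = 1.0000: 18.906947
  t * PV_t at t = 1.5000: 27.574546
  t * PV_t at t = 2.0000: 35.747264
  t * PV_t at t = 2.5000: 43.445873
  t * PV_t at t = 3.0000: 50.690372
  t * PV_t at t = 3.5000: 57.500016
  t * PV_t at t = 4.0000: 63.893344
  t * PV_t at t = 4.5000: 69.888198
  t * PV_t at t = 5.0000: 3850.589443
Macaulay duration D = 4227.958900 / 926.935055 = 4.561225
Modified duration = D / (1 + y/m) = 4.561225 / (1 + 0.028500) = 4.434832

Answer: Modified duration = 4.4348


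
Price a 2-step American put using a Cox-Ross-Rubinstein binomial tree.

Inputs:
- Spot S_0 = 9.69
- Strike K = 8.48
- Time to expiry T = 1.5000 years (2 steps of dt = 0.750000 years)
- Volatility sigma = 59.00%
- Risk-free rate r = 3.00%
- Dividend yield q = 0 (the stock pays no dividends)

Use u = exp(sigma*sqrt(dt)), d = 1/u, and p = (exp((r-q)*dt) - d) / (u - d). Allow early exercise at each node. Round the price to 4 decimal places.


dt = T/N = 0.750000
u = exp(sigma*sqrt(dt)) = 1.666882; d = 1/u = 0.599922
p = (exp((r-q)*dt) - d) / (u - d) = 0.396297
Discount per step: exp(-r*dt) = 0.977751
Stock lattice S(k, i) with i counting down-moves:
  k=0: S(0,0) = 9.6900
  k=1: S(1,0) = 16.1521; S(1,1) = 5.8132
  k=2: S(2,0) = 26.9236; S(2,1) = 9.6900; S(2,2) = 3.4875
Terminal payoffs V(N, i) = max(K - S_T, 0):
  V(2,0) = 0.000000; V(2,1) = 0.000000; V(2,2) = 4.992502
Backward induction: V(k, i) = exp(-r*dt) * [p * V(k+1, i) + (1-p) * V(k+1, i+1)]; then take max(V_cont, immediate exercise) for American.
  V(1,0) = exp(-r*dt) * [p*0.000000 + (1-p)*0.000000] = 0.000000; exercise = 0.000000; V(1,0) = max -> 0.000000
  V(1,1) = exp(-r*dt) * [p*0.000000 + (1-p)*4.992502] = 2.946933; exercise = 2.666752; V(1,1) = max -> 2.946933
  V(0,0) = exp(-r*dt) * [p*0.000000 + (1-p)*2.946933] = 1.739491; exercise = 0.000000; V(0,0) = max -> 1.739491

Answer: Price = V(0,0) = 1.7395


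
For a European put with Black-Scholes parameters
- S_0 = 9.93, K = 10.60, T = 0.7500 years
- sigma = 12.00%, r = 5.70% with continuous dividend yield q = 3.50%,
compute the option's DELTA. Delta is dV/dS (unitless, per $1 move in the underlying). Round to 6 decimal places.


d1 = -0.4175543703; d2 = -0.5214774188
phi(d1) = 0.3656369568; exp(-qT) = 0.9740915363; exp(-rT) = 0.9581508979
N(-d1) = 0.6618635179
Delta = -exp(-qT) * N(-d1) = -0.9740915363 * 0.6618635179 = -0.644716

Answer: Delta = -0.644716


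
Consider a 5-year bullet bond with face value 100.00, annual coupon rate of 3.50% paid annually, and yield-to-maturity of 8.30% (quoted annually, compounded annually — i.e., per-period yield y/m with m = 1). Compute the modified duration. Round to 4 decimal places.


Coupon per period c = face * coupon_rate / m = 3.500000
Periods per year m = 1; per-period yield y/m = 0.083000
Number of cashflows N = 5
Cashflows (t years, CF_t, discount factor 1/(1+y/m)^(m*t), PV):
  t = 1.0000: CF_t = 3.500000, DF = 0.923361, PV = 3.231764
  t = 2.0000: CF_t = 3.500000, DF = 0.852596, PV = 2.984085
  t = 3.0000: CF_t = 3.500000, DF = 0.787254, PV = 2.755387
  t = 4.0000: CF_t = 3.500000, DF = 0.726919, PV = 2.544217
  t = 5.0000: CF_t = 103.500000, DF = 0.671209, PV = 69.470123
Price P = sum_t PV_t = 80.985576
First compute Macaulay numerator sum_t t * PV_t:
  t * PV_t at t = 1.0000: 3.231764
  t * PV_t at t = 2.0000: 5.968169
  t * PV_t at t = 3.0000: 8.266162
  t * PV_t at t = 4.0000: 10.176870
  t * PV_t at t = 5.0000: 347.350614
Macaulay duration D = 374.993579 / 80.985576 = 4.630375
Modified duration = D / (1 + y/m) = 4.630375 / (1 + 0.083000) = 4.275508

Answer: Modified duration = 4.2755


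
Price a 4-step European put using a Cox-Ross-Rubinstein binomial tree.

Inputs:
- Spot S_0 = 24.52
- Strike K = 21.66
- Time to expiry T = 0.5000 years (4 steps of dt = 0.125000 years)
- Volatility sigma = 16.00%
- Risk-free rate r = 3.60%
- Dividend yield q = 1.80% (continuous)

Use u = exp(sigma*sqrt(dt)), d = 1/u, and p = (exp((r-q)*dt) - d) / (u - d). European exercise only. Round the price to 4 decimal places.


dt = T/N = 0.125000
u = exp(sigma*sqrt(dt)) = 1.058199; d = 1/u = 0.945002
p = (exp((r-q)*dt) - d) / (u - d) = 0.505761
Discount per step: exp(-r*dt) = 0.995510
Stock lattice S(k, i) with i counting down-moves:
  k=0: S(0,0) = 24.5200
  k=1: S(1,0) = 25.9470; S(1,1) = 23.1714
  k=2: S(2,0) = 27.4571; S(2,1) = 24.5200; S(2,2) = 21.8971
  k=3: S(3,0) = 29.0551; S(3,1) = 25.9470; S(3,2) = 23.1714; S(3,3) = 20.6928
  k=4: S(4,0) = 30.7461; S(4,1) = 27.4571; S(4,2) = 24.5200; S(4,3) = 21.8971; S(4,4) = 19.5547
Terminal payoffs V(N, i) = max(K - S_T, 0):
  V(4,0) = 0.000000; V(4,1) = 0.000000; V(4,2) = 0.000000; V(4,3) = 0.000000; V(4,4) = 2.105314
Backward induction: V(k, i) = exp(-r*dt) * [p * V(k+1, i) + (1-p) * V(k+1, i+1)].
  V(3,0) = exp(-r*dt) * [p*0.000000 + (1-p)*0.000000] = 0.000000
  V(3,1) = exp(-r*dt) * [p*0.000000 + (1-p)*0.000000] = 0.000000
  V(3,2) = exp(-r*dt) * [p*0.000000 + (1-p)*0.000000] = 0.000000
  V(3,3) = exp(-r*dt) * [p*0.000000 + (1-p)*2.105314] = 1.035857
  V(2,0) = exp(-r*dt) * [p*0.000000 + (1-p)*0.000000] = 0.000000
  V(2,1) = exp(-r*dt) * [p*0.000000 + (1-p)*0.000000] = 0.000000
  V(2,2) = exp(-r*dt) * [p*0.000000 + (1-p)*1.035857] = 0.509662
  V(1,0) = exp(-r*dt) * [p*0.000000 + (1-p)*0.000000] = 0.000000
  V(1,1) = exp(-r*dt) * [p*0.000000 + (1-p)*0.509662] = 0.250764
  V(0,0) = exp(-r*dt) * [p*0.000000 + (1-p)*0.250764] = 0.123381

Answer: Price = V(0,0) = 0.1234


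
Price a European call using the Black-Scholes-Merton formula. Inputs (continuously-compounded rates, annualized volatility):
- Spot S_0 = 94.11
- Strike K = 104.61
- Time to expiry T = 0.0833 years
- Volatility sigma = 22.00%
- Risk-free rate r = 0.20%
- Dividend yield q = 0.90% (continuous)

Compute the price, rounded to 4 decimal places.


d1 = (ln(S/K) + (r - q + 0.5*sigma^2) * T) / (sigma * sqrt(T)) = -1.64329034
d2 = d1 - sigma * sqrt(T) = -1.70678617
exp(-rT) = 0.99983341; exp(-qT) = 0.99925058
C = S_0 * exp(-qT) * N(d1) - K * exp(-rT) * N(d2)
N(d1) = 0.05016144; N(d2) = 0.04393090
C = 94.1100 * 0.99925058 * 0.05016144 - 104.6100 * 0.99983341 * 0.04393090 = 0.1223

Answer: Price = 0.1223


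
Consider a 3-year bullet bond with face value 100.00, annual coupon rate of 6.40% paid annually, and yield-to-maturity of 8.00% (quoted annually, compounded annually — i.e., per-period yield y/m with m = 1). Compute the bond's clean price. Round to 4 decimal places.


Coupon per period c = face * coupon_rate / m = 6.400000
Periods per year m = 1; per-period yield y/m = 0.080000
Number of cashflows N = 3
Cashflows (t years, CF_t, discount factor 1/(1+y/m)^(m*t), PV):
  t = 1.0000: CF_t = 6.400000, DF = 0.925926, PV = 5.925926
  t = 2.0000: CF_t = 6.400000, DF = 0.857339, PV = 5.486968
  t = 3.0000: CF_t = 106.400000, DF = 0.793832, PV = 84.463750
Price P = sum_t PV_t = 95.876645

Answer: Price = 95.8766


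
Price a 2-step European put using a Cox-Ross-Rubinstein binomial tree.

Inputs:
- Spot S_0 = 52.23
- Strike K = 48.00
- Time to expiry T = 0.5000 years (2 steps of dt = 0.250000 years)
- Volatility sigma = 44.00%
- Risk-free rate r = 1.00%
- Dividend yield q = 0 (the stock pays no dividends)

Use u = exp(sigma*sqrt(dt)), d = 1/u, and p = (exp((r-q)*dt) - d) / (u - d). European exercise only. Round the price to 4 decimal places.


Answer: Price = V(0,0) = 4.3093

Derivation:
dt = T/N = 0.250000
u = exp(sigma*sqrt(dt)) = 1.246077; d = 1/u = 0.802519
p = (exp((r-q)*dt) - d) / (u - d) = 0.450864
Discount per step: exp(-r*dt) = 0.997503
Stock lattice S(k, i) with i counting down-moves:
  k=0: S(0,0) = 52.2300
  k=1: S(1,0) = 65.0826; S(1,1) = 41.9156
  k=2: S(2,0) = 81.0979; S(2,1) = 52.2300; S(2,2) = 33.6380
Terminal payoffs V(N, i) = max(K - S_T, 0):
  V(2,0) = 0.000000; V(2,1) = 0.000000; V(2,2) = 14.361978
Backward induction: V(k, i) = exp(-r*dt) * [p * V(k+1, i) + (1-p) * V(k+1, i+1)].
  V(1,0) = exp(-r*dt) * [p*0.000000 + (1-p)*0.000000] = 0.000000
  V(1,1) = exp(-r*dt) * [p*0.000000 + (1-p)*14.361978] = 7.866986
  V(0,0) = exp(-r*dt) * [p*0.000000 + (1-p)*7.866986] = 4.309258


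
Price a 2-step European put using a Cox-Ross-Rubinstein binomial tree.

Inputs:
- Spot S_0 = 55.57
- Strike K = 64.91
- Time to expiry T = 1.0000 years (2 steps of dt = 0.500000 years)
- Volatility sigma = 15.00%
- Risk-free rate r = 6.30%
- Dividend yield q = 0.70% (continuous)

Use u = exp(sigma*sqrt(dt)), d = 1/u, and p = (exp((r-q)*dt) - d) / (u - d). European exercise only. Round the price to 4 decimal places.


dt = T/N = 0.500000
u = exp(sigma*sqrt(dt)) = 1.111895; d = 1/u = 0.899365
p = (exp((r-q)*dt) - d) / (u - d) = 0.607116
Discount per step: exp(-r*dt) = 0.968991
Stock lattice S(k, i) with i counting down-moves:
  k=0: S(0,0) = 55.5700
  k=1: S(1,0) = 61.7880; S(1,1) = 49.9777
  k=2: S(2,0) = 68.7018; S(2,1) = 55.5700; S(2,2) = 44.9482
Terminal payoffs V(N, i) = max(K - S_T, 0):
  V(2,0) = 0.000000; V(2,1) = 9.340000; V(2,2) = 19.961767
Backward induction: V(k, i) = exp(-r*dt) * [p * V(k+1, i) + (1-p) * V(k+1, i+1)].
  V(1,0) = exp(-r*dt) * [p*0.000000 + (1-p)*9.340000] = 3.555746
  V(1,1) = exp(-r*dt) * [p*9.340000 + (1-p)*19.961767] = 13.094091
  V(0,0) = exp(-r*dt) * [p*3.555746 + (1-p)*13.094091] = 7.076742

Answer: Price = V(0,0) = 7.0767


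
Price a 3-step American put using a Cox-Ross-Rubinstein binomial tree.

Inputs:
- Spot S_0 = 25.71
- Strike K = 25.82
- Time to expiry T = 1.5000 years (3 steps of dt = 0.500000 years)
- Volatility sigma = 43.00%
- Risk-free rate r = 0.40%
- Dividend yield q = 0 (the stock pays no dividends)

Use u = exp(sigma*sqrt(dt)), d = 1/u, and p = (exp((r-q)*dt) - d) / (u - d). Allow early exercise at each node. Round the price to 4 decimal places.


dt = T/N = 0.500000
u = exp(sigma*sqrt(dt)) = 1.355345; d = 1/u = 0.737820
p = (exp((r-q)*dt) - d) / (u - d) = 0.427808
Discount per step: exp(-r*dt) = 0.998002
Stock lattice S(k, i) with i counting down-moves:
  k=0: S(0,0) = 25.7100
  k=1: S(1,0) = 34.8459; S(1,1) = 18.9693
  k=2: S(2,0) = 47.2282; S(2,1) = 25.7100; S(2,2) = 13.9960
  k=3: S(3,0) = 64.0105; S(3,1) = 34.8459; S(3,2) = 18.9693; S(3,3) = 10.3265
Terminal payoffs V(N, i) = max(K - S_T, 0):
  V(3,0) = 0.000000; V(3,1) = 0.000000; V(3,2) = 6.850658; V(3,3) = 15.493512
Backward induction: V(k, i) = exp(-r*dt) * [p * V(k+1, i) + (1-p) * V(k+1, i+1)]; then take max(V_cont, immediate exercise) for American.
  V(2,0) = exp(-r*dt) * [p*0.000000 + (1-p)*0.000000] = 0.000000; exercise = 0.000000; V(2,0) = max -> 0.000000
  V(2,1) = exp(-r*dt) * [p*0.000000 + (1-p)*6.850658] = 3.912058; exercise = 0.110000; V(2,1) = max -> 3.912058
  V(2,2) = exp(-r*dt) * [p*6.850658 + (1-p)*15.493512] = 11.772459; exercise = 11.824047; V(2,2) = max -> 11.824047
  V(1,0) = exp(-r*dt) * [p*0.000000 + (1-p)*3.912058] = 2.233975; exercise = 0.000000; V(1,0) = max -> 2.233975
  V(1,1) = exp(-r*dt) * [p*3.912058 + (1-p)*11.824047] = 8.422371; exercise = 6.850658; V(1,1) = max -> 8.422371
  V(0,0) = exp(-r*dt) * [p*2.233975 + (1-p)*8.422371] = 5.763386; exercise = 0.110000; V(0,0) = max -> 5.763386

Answer: Price = V(0,0) = 5.7634


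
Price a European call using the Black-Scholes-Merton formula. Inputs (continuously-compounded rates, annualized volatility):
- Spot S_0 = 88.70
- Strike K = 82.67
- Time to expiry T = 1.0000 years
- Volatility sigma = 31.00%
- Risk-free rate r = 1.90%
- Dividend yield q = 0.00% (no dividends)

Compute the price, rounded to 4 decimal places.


Answer: Price = 14.6798

Derivation:
d1 = (ln(S/K) + (r - q + 0.5*sigma^2) * T) / (sigma * sqrt(T)) = 0.44339713
d2 = d1 - sigma * sqrt(T) = 0.13339713
exp(-rT) = 0.98117936; exp(-qT) = 1.00000000
C = S_0 * exp(-qT) * N(d1) - K * exp(-rT) * N(d2)
N(d1) = 0.67126074; N(d2) = 0.55306034
C = 88.7000 * 1.00000000 * 0.67126074 - 82.6700 * 0.98117936 * 0.55306034 = 14.6798


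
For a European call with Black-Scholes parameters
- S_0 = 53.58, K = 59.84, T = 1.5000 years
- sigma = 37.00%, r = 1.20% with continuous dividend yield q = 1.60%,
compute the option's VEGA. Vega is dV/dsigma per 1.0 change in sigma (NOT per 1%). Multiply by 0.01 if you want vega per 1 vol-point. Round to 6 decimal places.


d1 = -0.0305049071; d2 = -0.4836605095
phi(d1) = 0.3987567058; exp(-qT) = 0.9762857098; exp(-rT) = 0.9821610324
Vega = S * exp(-qT) * phi(d1) * sqrt(T) = 53.5800 * 0.9762857098 * 0.3987567058 * 1.2247448714 = 25.546610

Answer: Vega = 25.546610


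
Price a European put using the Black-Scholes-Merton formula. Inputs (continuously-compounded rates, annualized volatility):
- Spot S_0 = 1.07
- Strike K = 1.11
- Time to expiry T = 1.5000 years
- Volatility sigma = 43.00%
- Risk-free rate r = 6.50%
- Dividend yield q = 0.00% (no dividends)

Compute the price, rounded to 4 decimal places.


d1 = (ln(S/K) + (r - q + 0.5*sigma^2) * T) / (sigma * sqrt(T)) = 0.37876637
d2 = d1 - sigma * sqrt(T) = -0.14787392
exp(-rT) = 0.90710234; exp(-qT) = 1.00000000
P = K * exp(-rT) * N(-d2) - S_0 * exp(-qT) * N(-d1)
N(-d1) = 0.35243068; N(-d2) = 0.55877887
P = 1.1100 * 0.90710234 * 0.55877887 - 1.0700 * 1.00000000 * 0.35243068 = 0.1855

Answer: Price = 0.1855


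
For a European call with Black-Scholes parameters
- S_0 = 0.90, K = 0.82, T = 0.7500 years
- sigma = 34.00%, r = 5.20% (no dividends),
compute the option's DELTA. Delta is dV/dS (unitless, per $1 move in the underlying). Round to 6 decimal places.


Answer: Delta = 0.724355

Derivation:
d1 = 0.5958269146; d2 = 0.3013782773
phi(d1) = 0.3340570844; exp(-qT) = 1.0000000000; exp(-rT) = 0.9617507091
N(d1) = 0.7243545692
Delta = exp(-qT) * N(d1) = 1.0000000000 * 0.7243545692 = 0.724355


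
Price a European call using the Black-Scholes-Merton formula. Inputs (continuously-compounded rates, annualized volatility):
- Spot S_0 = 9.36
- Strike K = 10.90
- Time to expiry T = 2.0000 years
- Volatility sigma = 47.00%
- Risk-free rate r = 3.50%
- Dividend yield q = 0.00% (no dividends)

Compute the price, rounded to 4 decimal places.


Answer: Price = 2.1588

Derivation:
d1 = (ln(S/K) + (r - q + 0.5*sigma^2) * T) / (sigma * sqrt(T)) = 0.20849495
d2 = d1 - sigma * sqrt(T) = -0.45618542
exp(-rT) = 0.93239382; exp(-qT) = 1.00000000
C = S_0 * exp(-qT) * N(d1) - K * exp(-rT) * N(d2)
N(d1) = 0.58257874; N(d2) = 0.32412832
C = 9.3600 * 1.00000000 * 0.58257874 - 10.9000 * 0.93239382 * 0.32412832 = 2.1588


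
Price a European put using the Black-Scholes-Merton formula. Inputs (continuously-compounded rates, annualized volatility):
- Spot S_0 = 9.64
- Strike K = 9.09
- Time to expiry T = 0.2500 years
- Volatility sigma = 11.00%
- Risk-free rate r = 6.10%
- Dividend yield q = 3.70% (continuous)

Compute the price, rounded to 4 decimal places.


Answer: Price = 0.0299

Derivation:
d1 = (ln(S/K) + (r - q + 0.5*sigma^2) * T) / (sigma * sqrt(T)) = 1.20470364
d2 = d1 - sigma * sqrt(T) = 1.14970364
exp(-rT) = 0.98486569; exp(-qT) = 0.99079265
P = K * exp(-rT) * N(-d2) - S_0 * exp(-qT) * N(-d1)
N(-d1) = 0.11415886; N(-d2) = 0.12513298
P = 9.0900 * 0.98486569 * 0.12513298 - 9.6400 * 0.99079265 * 0.11415886 = 0.0299


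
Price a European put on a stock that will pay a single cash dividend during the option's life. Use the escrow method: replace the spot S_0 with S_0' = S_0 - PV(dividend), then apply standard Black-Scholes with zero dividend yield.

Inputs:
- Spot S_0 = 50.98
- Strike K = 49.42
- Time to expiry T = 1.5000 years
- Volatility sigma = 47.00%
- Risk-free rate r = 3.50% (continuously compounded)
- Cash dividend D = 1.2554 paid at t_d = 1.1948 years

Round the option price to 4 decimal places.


PV(D) = D * exp(-r * t_d) = 1.2554 * 0.95904431 = 1.20398423
S_0' = S_0 - PV(D) = 50.9800 - 1.20398423 = 49.77601577
d1 = (ln(S_0'/K) + (r + sigma^2/2)*T) / (sigma*sqrt(T)) = 0.39148936
d2 = d1 - sigma*sqrt(T) = -0.18414073
exp(-rT) = 0.94885432
N(-d1) = 0.34771778; N(-d2) = 0.57304847
P = K * exp(-rT) * N(-d2) - S_0' * N(-d1) = 49.4200 * 0.94885432 * 0.57304847 - 49.77601577 * 0.34771778 = 9.5636

Answer: Price = 9.5636


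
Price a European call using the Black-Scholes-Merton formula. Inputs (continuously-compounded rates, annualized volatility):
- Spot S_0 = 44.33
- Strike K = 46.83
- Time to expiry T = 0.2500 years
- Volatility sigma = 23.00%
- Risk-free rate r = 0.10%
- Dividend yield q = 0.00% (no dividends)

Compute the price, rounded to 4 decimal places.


Answer: Price = 1.0765

Derivation:
d1 = (ln(S/K) + (r - q + 0.5*sigma^2) * T) / (sigma * sqrt(T)) = -0.41739021
d2 = d1 - sigma * sqrt(T) = -0.53239021
exp(-rT) = 0.99975003; exp(-qT) = 1.00000000
C = S_0 * exp(-qT) * N(d1) - K * exp(-rT) * N(d2)
N(d1) = 0.33819651; N(d2) = 0.29722788
C = 44.3300 * 1.00000000 * 0.33819651 - 46.8300 * 0.99975003 * 0.29722788 = 1.0765


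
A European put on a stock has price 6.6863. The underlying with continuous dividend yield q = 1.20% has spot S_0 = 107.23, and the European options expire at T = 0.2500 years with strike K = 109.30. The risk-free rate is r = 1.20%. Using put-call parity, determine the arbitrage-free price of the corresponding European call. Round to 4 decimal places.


Answer: Call price = 4.6225

Derivation:
Put-call parity: C - P = S_0 * exp(-qT) - K * exp(-rT).
S_0 * exp(-qT) = 107.2300 * 0.99700450 = 106.90879205
K * exp(-rT) = 109.3000 * 0.99700450 = 108.97259136
C = P + S*exp(-qT) - K*exp(-rT)
C = 6.6863 + 106.90879205 - 108.97259136 = 4.6225


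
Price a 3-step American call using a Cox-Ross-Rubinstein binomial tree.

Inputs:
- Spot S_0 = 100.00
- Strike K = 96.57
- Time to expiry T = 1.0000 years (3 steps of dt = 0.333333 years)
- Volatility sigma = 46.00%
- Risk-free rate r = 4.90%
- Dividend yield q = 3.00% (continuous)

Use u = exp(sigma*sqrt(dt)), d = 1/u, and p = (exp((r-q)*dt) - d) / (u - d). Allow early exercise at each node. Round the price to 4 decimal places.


Answer: Price = V(0,0) = 21.2426

Derivation:
dt = T/N = 0.333333
u = exp(sigma*sqrt(dt)) = 1.304189; d = 1/u = 0.766760
p = (exp((r-q)*dt) - d) / (u - d) = 0.445814
Discount per step: exp(-r*dt) = 0.983799
Stock lattice S(k, i) with i counting down-moves:
  k=0: S(0,0) = 100.0000
  k=1: S(1,0) = 130.4189; S(1,1) = 76.6760
  k=2: S(2,0) = 170.0908; S(2,1) = 100.0000; S(2,2) = 58.7921
  k=3: S(3,0) = 221.8305; S(3,1) = 130.4189; S(3,2) = 76.6760; S(3,3) = 45.0795
Terminal payoffs V(N, i) = max(S_T - K, 0):
  V(3,0) = 125.260496; V(3,1) = 33.848865; V(3,2) = 0.000000; V(3,3) = 0.000000
Backward induction: V(k, i) = exp(-r*dt) * [p * V(k+1, i) + (1-p) * V(k+1, i+1)]; then take max(V_cont, immediate exercise) for American.
  V(2,0) = exp(-r*dt) * [p*125.260496 + (1-p)*33.848865] = 73.392870; exercise = 73.520804; V(2,0) = max -> 73.520804
  V(2,1) = exp(-r*dt) * [p*33.848865 + (1-p)*0.000000] = 14.845830; exercise = 3.430000; V(2,1) = max -> 14.845830
  V(2,2) = exp(-r*dt) * [p*0.000000 + (1-p)*0.000000] = 0.000000; exercise = 0.000000; V(2,2) = max -> 0.000000
  V(1,0) = exp(-r*dt) * [p*73.520804 + (1-p)*14.845830] = 40.339672; exercise = 33.848865; V(1,0) = max -> 40.339672
  V(1,1) = exp(-r*dt) * [p*14.845830 + (1-p)*0.000000] = 6.511257; exercise = 0.000000; V(1,1) = max -> 6.511257
  V(0,0) = exp(-r*dt) * [p*40.339672 + (1-p)*6.511257] = 21.242632; exercise = 3.430000; V(0,0) = max -> 21.242632


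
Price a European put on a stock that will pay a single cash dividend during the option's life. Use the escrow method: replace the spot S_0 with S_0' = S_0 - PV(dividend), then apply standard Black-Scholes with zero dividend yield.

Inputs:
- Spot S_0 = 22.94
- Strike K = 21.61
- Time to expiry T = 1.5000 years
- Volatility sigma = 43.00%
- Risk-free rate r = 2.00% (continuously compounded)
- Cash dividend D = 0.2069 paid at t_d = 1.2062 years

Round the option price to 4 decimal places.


PV(D) = D * exp(-r * t_d) = 0.2069 * 0.97616466 = 0.20196847
S_0' = S_0 - PV(D) = 22.9400 - 0.20196847 = 22.73803153
d1 = (ln(S_0'/K) + (r + sigma^2/2)*T) / (sigma*sqrt(T)) = 0.41690268
d2 = d1 - sigma*sqrt(T) = -0.10973762
exp(-rT) = 0.97044553
N(-d1) = 0.33837480; N(-d2) = 0.54369127
P = K * exp(-rT) * N(-d2) - S_0' * N(-d1) = 21.6100 * 0.97044553 * 0.54369127 - 22.73803153 * 0.33837480 = 3.7080

Answer: Price = 3.7080


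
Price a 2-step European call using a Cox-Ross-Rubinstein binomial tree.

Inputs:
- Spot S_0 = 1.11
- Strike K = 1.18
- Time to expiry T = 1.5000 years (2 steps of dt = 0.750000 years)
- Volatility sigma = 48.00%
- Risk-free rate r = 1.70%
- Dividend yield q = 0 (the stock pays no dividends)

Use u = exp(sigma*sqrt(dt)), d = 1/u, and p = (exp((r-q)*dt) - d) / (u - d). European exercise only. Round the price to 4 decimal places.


Answer: Price = V(0,0) = 0.2271

Derivation:
dt = T/N = 0.750000
u = exp(sigma*sqrt(dt)) = 1.515419; d = 1/u = 0.659883
p = (exp((r-q)*dt) - d) / (u - d) = 0.412546
Discount per step: exp(-r*dt) = 0.987331
Stock lattice S(k, i) with i counting down-moves:
  k=0: S(0,0) = 1.1100
  k=1: S(1,0) = 1.6821; S(1,1) = 0.7325
  k=2: S(2,0) = 2.5491; S(2,1) = 1.1100; S(2,2) = 0.4833
Terminal payoffs V(N, i) = max(S_T - K, 0):
  V(2,0) = 1.369110; V(2,1) = 0.000000; V(2,2) = 0.000000
Backward induction: V(k, i) = exp(-r*dt) * [p * V(k+1, i) + (1-p) * V(k+1, i+1)].
  V(1,0) = exp(-r*dt) * [p*1.369110 + (1-p)*0.000000] = 0.557666
  V(1,1) = exp(-r*dt) * [p*0.000000 + (1-p)*0.000000] = 0.000000
  V(0,0) = exp(-r*dt) * [p*0.557666 + (1-p)*0.000000] = 0.227148


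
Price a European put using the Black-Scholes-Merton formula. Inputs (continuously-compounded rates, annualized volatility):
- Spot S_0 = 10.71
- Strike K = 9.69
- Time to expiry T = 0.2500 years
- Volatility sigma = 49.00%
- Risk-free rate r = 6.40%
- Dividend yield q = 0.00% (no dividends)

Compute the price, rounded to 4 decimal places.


d1 = (ln(S/K) + (r - q + 0.5*sigma^2) * T) / (sigma * sqrt(T)) = 0.59631003
d2 = d1 - sigma * sqrt(T) = 0.35131003
exp(-rT) = 0.98412732; exp(-qT) = 1.00000000
P = K * exp(-rT) * N(-d2) - S_0 * exp(-qT) * N(-d1)
N(-d1) = 0.27548406; N(-d2) = 0.36267788
P = 9.6900 * 0.98412732 * 0.36267788 - 10.7100 * 1.00000000 * 0.27548406 = 0.5081

Answer: Price = 0.5081


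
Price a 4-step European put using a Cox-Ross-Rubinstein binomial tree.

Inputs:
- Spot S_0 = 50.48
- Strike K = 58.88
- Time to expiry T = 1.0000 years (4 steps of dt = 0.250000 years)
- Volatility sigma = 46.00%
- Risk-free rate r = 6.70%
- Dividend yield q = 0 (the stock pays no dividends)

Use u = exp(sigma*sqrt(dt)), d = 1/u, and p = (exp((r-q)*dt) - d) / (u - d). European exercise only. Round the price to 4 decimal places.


dt = T/N = 0.250000
u = exp(sigma*sqrt(dt)) = 1.258600; d = 1/u = 0.794534
p = (exp((r-q)*dt) - d) / (u - d) = 0.479150
Discount per step: exp(-r*dt) = 0.983390
Stock lattice S(k, i) with i counting down-moves:
  k=0: S(0,0) = 50.4800
  k=1: S(1,0) = 63.5341; S(1,1) = 40.1081
  k=2: S(2,0) = 79.9641; S(2,1) = 50.4800; S(2,2) = 31.8672
  k=3: S(3,0) = 100.6428; S(3,1) = 63.5341; S(3,2) = 40.1081; S(3,3) = 25.3196
  k=4: S(4,0) = 126.6690; S(4,1) = 79.9641; S(4,2) = 50.4800; S(4,3) = 31.8672; S(4,4) = 20.1172
Terminal payoffs V(N, i) = max(K - S_T, 0):
  V(4,0) = 0.000000; V(4,1) = 0.000000; V(4,2) = 8.400000; V(4,3) = 27.012802; V(4,4) = 38.762759
Backward induction: V(k, i) = exp(-r*dt) * [p * V(k+1, i) + (1-p) * V(k+1, i+1)].
  V(3,0) = exp(-r*dt) * [p*0.000000 + (1-p)*0.000000] = 0.000000
  V(3,1) = exp(-r*dt) * [p*0.000000 + (1-p)*8.400000] = 4.302466
  V(3,2) = exp(-r*dt) * [p*8.400000 + (1-p)*27.012802] = 17.793918
  V(3,3) = exp(-r*dt) * [p*27.012802 + (1-p)*38.762759] = 32.582414
  V(2,0) = exp(-r*dt) * [p*0.000000 + (1-p)*4.302466] = 2.203716
  V(2,1) = exp(-r*dt) * [p*4.302466 + (1-p)*17.793918] = 11.141299
  V(2,2) = exp(-r*dt) * [p*17.793918 + (1-p)*32.582414] = 25.072995
  V(1,0) = exp(-r*dt) * [p*2.203716 + (1-p)*11.141299] = 6.744926
  V(1,1) = exp(-r*dt) * [p*11.141299 + (1-p)*25.072995] = 18.092028
  V(0,0) = exp(-r*dt) * [p*6.744926 + (1-p)*18.092028] = 12.444856

Answer: Price = V(0,0) = 12.4449


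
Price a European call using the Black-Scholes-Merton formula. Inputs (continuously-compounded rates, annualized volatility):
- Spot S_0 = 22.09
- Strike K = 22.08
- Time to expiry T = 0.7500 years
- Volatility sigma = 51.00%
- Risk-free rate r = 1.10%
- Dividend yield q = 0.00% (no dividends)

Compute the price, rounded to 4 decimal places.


Answer: Price = 3.9406

Derivation:
d1 = (ln(S/K) + (r - q + 0.5*sigma^2) * T) / (sigma * sqrt(T)) = 0.24054064
d2 = d1 - sigma * sqrt(T) = -0.20113231
exp(-rT) = 0.99178394; exp(-qT) = 1.00000000
C = S_0 * exp(-qT) * N(d1) - K * exp(-rT) * N(d2)
N(d1) = 0.59504442; N(d2) = 0.42029756
C = 22.0900 * 1.00000000 * 0.59504442 - 22.0800 * 0.99178394 * 0.42029756 = 3.9406


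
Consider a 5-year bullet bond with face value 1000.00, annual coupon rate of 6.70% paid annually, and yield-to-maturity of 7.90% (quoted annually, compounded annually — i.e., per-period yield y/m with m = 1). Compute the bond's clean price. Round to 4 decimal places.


Answer: Price = 951.9609

Derivation:
Coupon per period c = face * coupon_rate / m = 67.000000
Periods per year m = 1; per-period yield y/m = 0.079000
Number of cashflows N = 5
Cashflows (t years, CF_t, discount factor 1/(1+y/m)^(m*t), PV):
  t = 1.0000: CF_t = 67.000000, DF = 0.926784, PV = 62.094532
  t = 2.0000: CF_t = 67.000000, DF = 0.858929, PV = 57.548222
  t = 3.0000: CF_t = 67.000000, DF = 0.796041, PV = 53.334775
  t = 4.0000: CF_t = 67.000000, DF = 0.737758, PV = 49.429819
  t = 5.0000: CF_t = 1067.000000, DF = 0.683743, PV = 729.553585
Price P = sum_t PV_t = 951.960934


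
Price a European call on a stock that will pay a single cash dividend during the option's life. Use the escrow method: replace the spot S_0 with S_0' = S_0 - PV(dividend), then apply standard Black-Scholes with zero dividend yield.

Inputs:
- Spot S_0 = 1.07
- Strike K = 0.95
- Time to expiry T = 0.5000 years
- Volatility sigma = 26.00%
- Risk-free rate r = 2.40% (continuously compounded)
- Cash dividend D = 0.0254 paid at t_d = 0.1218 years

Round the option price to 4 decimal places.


PV(D) = D * exp(-r * t_d) = 0.0254 * 0.99708107 = 0.02532586
S_0' = S_0 - PV(D) = 1.0700 - 0.02532586 = 1.04467414
d1 = (ln(S_0'/K) + (r + sigma^2/2)*T) / (sigma*sqrt(T)) = 0.67391793
d2 = d1 - sigma*sqrt(T) = 0.49007017
exp(-rT) = 0.98807171
N(d1) = 0.74981825; N(d2) = 0.68795788
C = S_0' * N(d1) - K * exp(-rT) * N(d2) = 1.04467414 * 0.74981825 - 0.9500 * 0.98807171 * 0.68795788 = 0.1376

Answer: Price = 0.1376
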